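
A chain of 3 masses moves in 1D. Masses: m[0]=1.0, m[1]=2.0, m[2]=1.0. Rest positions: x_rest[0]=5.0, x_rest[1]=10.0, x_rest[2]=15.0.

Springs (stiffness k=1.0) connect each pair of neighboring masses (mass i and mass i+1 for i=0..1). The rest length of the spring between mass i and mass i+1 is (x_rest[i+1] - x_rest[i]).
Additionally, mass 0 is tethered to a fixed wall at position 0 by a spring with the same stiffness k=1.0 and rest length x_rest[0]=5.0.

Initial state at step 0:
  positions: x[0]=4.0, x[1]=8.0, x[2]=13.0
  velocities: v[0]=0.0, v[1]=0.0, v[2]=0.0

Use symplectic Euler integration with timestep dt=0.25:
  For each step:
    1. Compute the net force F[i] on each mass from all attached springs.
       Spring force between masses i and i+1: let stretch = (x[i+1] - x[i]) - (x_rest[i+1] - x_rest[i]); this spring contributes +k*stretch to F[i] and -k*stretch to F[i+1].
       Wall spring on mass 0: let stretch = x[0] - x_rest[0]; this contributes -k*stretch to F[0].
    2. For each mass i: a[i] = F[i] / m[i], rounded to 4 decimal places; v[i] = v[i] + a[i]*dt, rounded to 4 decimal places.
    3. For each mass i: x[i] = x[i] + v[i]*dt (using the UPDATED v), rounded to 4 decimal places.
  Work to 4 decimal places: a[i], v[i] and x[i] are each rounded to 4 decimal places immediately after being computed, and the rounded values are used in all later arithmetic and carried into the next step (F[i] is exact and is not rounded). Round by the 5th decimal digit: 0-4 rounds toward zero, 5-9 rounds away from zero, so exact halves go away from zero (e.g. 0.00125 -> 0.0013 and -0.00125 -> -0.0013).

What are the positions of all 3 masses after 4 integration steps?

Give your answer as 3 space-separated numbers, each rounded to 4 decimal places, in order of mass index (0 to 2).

Step 0: x=[4.0000 8.0000 13.0000] v=[0.0000 0.0000 0.0000]
Step 1: x=[4.0000 8.0313 13.0000] v=[0.0000 0.1250 0.0000]
Step 2: x=[4.0020 8.0919 13.0020] v=[0.0078 0.2422 0.0078]
Step 3: x=[4.0095 8.1781 13.0096] v=[0.0298 0.3447 0.0303]
Step 4: x=[4.0269 8.2850 13.0277] v=[0.0696 0.4276 0.0724]

Answer: 4.0269 8.2850 13.0277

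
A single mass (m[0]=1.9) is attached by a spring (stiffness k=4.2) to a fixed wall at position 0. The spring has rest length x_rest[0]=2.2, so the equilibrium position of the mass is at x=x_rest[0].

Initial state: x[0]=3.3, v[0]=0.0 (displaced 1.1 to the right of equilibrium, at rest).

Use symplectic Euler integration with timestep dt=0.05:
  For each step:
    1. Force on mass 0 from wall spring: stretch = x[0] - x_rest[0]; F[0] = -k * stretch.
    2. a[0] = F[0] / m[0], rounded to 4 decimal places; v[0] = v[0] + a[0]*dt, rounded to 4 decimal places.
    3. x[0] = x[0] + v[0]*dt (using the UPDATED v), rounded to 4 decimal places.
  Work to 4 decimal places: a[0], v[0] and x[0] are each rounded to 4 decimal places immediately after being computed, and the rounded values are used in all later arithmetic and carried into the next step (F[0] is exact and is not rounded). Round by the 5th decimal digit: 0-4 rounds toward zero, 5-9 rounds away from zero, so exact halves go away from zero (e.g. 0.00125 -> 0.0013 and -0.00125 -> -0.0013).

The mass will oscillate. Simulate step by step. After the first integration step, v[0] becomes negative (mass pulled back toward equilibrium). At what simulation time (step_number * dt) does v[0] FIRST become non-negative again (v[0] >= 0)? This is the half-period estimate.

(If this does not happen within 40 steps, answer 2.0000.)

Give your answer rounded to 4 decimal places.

Step 0: x=[3.3000] v=[0.0000]
Step 1: x=[3.2939] v=[-0.1216]
Step 2: x=[3.2818] v=[-0.2425]
Step 3: x=[3.2637] v=[-0.3621]
Step 4: x=[3.2397] v=[-0.4797]
Step 5: x=[3.2100] v=[-0.5946]
Step 6: x=[3.1747] v=[-0.7062]
Step 7: x=[3.1340] v=[-0.8139]
Step 8: x=[3.0881] v=[-0.9171]
Step 9: x=[3.0373] v=[-1.0153]
Step 10: x=[2.9819] v=[-1.1078]
Step 11: x=[2.9222] v=[-1.1942]
Step 12: x=[2.8585] v=[-1.2740]
Step 13: x=[2.7912] v=[-1.3468]
Step 14: x=[2.7206] v=[-1.4121]
Step 15: x=[2.6471] v=[-1.4696]
Step 16: x=[2.5712] v=[-1.5190]
Step 17: x=[2.4932] v=[-1.5600]
Step 18: x=[2.4136] v=[-1.5924]
Step 19: x=[2.3328] v=[-1.6160]
Step 20: x=[2.2513] v=[-1.6307]
Step 21: x=[2.1695] v=[-1.6364]
Step 22: x=[2.0879] v=[-1.6330]
Step 23: x=[2.0069] v=[-1.6206]
Step 24: x=[1.9269] v=[-1.5993]
Step 25: x=[1.8484] v=[-1.5691]
Step 26: x=[1.7719] v=[-1.5302]
Step 27: x=[1.6978] v=[-1.4829]
Step 28: x=[1.6264] v=[-1.4274]
Step 29: x=[1.5582] v=[-1.3640]
Step 30: x=[1.4935] v=[-1.2931]
Step 31: x=[1.4328] v=[-1.2150]
Step 32: x=[1.3763] v=[-1.1302]
Step 33: x=[1.3243] v=[-1.0392]
Step 34: x=[1.2772] v=[-0.9424]
Step 35: x=[1.2352] v=[-0.8404]
Step 36: x=[1.1985] v=[-0.7338]
Step 37: x=[1.1673] v=[-0.6231]
Step 38: x=[1.1419] v=[-0.5090]
Step 39: x=[1.1223] v=[-0.3921]
Step 40: x=[1.1087] v=[-0.2730]
v[0] did not become non-negative within 40 steps; using fallback time=2.0000

Answer: 2.0000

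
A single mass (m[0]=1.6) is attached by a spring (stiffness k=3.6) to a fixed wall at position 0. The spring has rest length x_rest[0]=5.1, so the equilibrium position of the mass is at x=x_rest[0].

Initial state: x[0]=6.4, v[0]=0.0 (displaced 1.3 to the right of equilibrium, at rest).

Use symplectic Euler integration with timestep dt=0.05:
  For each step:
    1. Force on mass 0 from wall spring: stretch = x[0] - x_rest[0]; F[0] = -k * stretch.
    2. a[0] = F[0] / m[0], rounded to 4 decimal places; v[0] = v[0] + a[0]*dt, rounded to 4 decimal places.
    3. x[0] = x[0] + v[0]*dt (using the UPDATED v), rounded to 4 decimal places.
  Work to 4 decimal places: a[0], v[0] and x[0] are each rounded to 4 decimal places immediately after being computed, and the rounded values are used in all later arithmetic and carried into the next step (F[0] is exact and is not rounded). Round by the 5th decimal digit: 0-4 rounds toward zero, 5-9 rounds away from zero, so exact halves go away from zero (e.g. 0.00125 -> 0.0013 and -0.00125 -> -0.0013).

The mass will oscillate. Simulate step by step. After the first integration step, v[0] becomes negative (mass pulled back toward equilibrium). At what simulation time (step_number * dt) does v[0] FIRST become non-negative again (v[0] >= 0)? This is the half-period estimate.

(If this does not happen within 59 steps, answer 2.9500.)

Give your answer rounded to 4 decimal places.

Answer: 2.1000

Derivation:
Step 0: x=[6.4000] v=[0.0000]
Step 1: x=[6.3927] v=[-0.1463]
Step 2: x=[6.3781] v=[-0.2917]
Step 3: x=[6.3563] v=[-0.4355]
Step 4: x=[6.3275] v=[-0.5768]
Step 5: x=[6.2918] v=[-0.7149]
Step 6: x=[6.2494] v=[-0.8490]
Step 7: x=[6.2005] v=[-0.9783]
Step 8: x=[6.1454] v=[-1.1021]
Step 9: x=[6.0844] v=[-1.2197]
Step 10: x=[6.0179] v=[-1.3304]
Step 11: x=[5.9462] v=[-1.4337]
Step 12: x=[5.8698] v=[-1.5289]
Step 13: x=[5.7890] v=[-1.6155]
Step 14: x=[5.7044] v=[-1.6930]
Step 15: x=[5.6164] v=[-1.7610]
Step 16: x=[5.5254] v=[-1.8191]
Step 17: x=[5.4321] v=[-1.8670]
Step 18: x=[5.3369] v=[-1.9044]
Step 19: x=[5.2403] v=[-1.9311]
Step 20: x=[5.1430] v=[-1.9469]
Step 21: x=[5.0454] v=[-1.9517]
Step 22: x=[4.9481] v=[-1.9456]
Step 23: x=[4.8517] v=[-1.9285]
Step 24: x=[4.7567] v=[-1.9006]
Step 25: x=[4.6636] v=[-1.8620]
Step 26: x=[4.5730] v=[-1.8129]
Step 27: x=[4.4853] v=[-1.7536]
Step 28: x=[4.4011] v=[-1.6844]
Step 29: x=[4.3208] v=[-1.6058]
Step 30: x=[4.2449] v=[-1.5181]
Step 31: x=[4.1738] v=[-1.4219]
Step 32: x=[4.1079] v=[-1.3177]
Step 33: x=[4.0476] v=[-1.2061]
Step 34: x=[3.9932] v=[-1.0877]
Step 35: x=[3.9450] v=[-0.9632]
Step 36: x=[3.9033] v=[-0.8333]
Step 37: x=[3.8684] v=[-0.6987]
Step 38: x=[3.8404] v=[-0.5601]
Step 39: x=[3.8195] v=[-0.4184]
Step 40: x=[3.8058] v=[-0.2743]
Step 41: x=[3.7994] v=[-0.1287]
Step 42: x=[3.8003] v=[0.0176]
First v>=0 after going negative at step 42, time=2.1000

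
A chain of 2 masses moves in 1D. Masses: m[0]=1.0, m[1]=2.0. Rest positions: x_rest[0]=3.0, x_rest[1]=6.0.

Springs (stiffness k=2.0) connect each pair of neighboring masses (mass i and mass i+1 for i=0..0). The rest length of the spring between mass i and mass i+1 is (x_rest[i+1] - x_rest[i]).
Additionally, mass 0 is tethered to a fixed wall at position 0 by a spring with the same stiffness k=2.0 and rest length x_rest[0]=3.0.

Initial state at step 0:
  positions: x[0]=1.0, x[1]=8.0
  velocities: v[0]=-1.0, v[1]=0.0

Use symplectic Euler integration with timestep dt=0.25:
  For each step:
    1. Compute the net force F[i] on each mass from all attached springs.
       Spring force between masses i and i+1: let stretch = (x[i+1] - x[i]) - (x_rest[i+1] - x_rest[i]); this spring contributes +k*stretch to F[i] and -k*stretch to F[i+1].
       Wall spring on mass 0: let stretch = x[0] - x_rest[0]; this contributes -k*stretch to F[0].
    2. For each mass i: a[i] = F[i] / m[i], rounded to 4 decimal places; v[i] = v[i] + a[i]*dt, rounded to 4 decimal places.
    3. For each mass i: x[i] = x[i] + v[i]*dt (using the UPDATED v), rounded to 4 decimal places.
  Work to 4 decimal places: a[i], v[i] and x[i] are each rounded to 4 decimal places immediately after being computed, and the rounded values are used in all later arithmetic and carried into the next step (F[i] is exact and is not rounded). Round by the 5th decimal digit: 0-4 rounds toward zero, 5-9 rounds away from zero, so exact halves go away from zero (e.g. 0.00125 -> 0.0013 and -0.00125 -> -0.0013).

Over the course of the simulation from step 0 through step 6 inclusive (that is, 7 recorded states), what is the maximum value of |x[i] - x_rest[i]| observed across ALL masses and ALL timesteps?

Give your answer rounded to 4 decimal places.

Step 0: x=[1.0000 8.0000] v=[-1.0000 0.0000]
Step 1: x=[1.5000 7.7500] v=[2.0000 -1.0000]
Step 2: x=[2.5938 7.2969] v=[4.3750 -1.8125]
Step 3: x=[3.9512 6.7373] v=[5.4297 -2.2383]
Step 4: x=[5.1630 6.1911] v=[4.8472 -2.1848]
Step 5: x=[5.8580 5.7682] v=[2.7798 -1.6918]
Step 6: x=[5.8095 5.5384] v=[-0.1941 -0.9194]
Max displacement = 2.8580

Answer: 2.8580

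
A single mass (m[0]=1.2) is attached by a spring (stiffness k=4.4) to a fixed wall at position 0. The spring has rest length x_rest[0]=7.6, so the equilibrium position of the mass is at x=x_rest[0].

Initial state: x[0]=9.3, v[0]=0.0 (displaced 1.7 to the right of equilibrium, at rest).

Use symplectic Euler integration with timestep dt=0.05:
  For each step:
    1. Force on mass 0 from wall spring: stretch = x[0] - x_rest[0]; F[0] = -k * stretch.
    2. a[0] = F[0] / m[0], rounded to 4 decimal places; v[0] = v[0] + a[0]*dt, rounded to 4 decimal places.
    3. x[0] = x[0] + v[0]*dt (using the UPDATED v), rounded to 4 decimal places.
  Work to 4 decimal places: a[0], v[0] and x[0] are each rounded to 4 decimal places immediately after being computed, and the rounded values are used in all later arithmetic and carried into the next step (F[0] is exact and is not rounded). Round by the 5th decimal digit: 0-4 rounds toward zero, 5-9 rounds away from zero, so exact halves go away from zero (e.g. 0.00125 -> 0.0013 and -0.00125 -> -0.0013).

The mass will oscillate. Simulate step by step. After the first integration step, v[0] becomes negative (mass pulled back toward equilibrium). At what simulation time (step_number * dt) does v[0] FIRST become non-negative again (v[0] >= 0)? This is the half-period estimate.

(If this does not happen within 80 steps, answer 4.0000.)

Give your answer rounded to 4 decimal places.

Answer: 1.6500

Derivation:
Step 0: x=[9.3000] v=[0.0000]
Step 1: x=[9.2844] v=[-0.3117]
Step 2: x=[9.2534] v=[-0.6205]
Step 3: x=[9.2072] v=[-0.9236]
Step 4: x=[9.1463] v=[-1.2183]
Step 5: x=[9.0712] v=[-1.5018]
Step 6: x=[8.9826] v=[-1.7715]
Step 7: x=[8.8814] v=[-2.0250]
Step 8: x=[8.7684] v=[-2.2599]
Step 9: x=[8.6447] v=[-2.4741]
Step 10: x=[8.5114] v=[-2.6656]
Step 11: x=[8.3698] v=[-2.8327]
Step 12: x=[8.2211] v=[-2.9738]
Step 13: x=[8.0667] v=[-3.0877]
Step 14: x=[7.9080] v=[-3.1733]
Step 15: x=[7.7465] v=[-3.2298]
Step 16: x=[7.5837] v=[-3.2567]
Step 17: x=[7.4210] v=[-3.2537]
Step 18: x=[7.2600] v=[-3.2209]
Step 19: x=[7.1021] v=[-3.1586]
Step 20: x=[6.9487] v=[-3.0673]
Step 21: x=[6.8013] v=[-2.9479]
Step 22: x=[6.6612] v=[-2.8015]
Step 23: x=[6.5297] v=[-2.6294]
Step 24: x=[6.4080] v=[-2.4332]
Step 25: x=[6.2973] v=[-2.2147]
Step 26: x=[6.1985] v=[-1.9759]
Step 27: x=[6.1126] v=[-1.7190]
Step 28: x=[6.0403] v=[-1.4463]
Step 29: x=[5.9823] v=[-1.1604]
Step 30: x=[5.9391] v=[-0.8638]
Step 31: x=[5.9111] v=[-0.5593]
Step 32: x=[5.8986] v=[-0.2497]
Step 33: x=[5.9017] v=[0.0622]
First v>=0 after going negative at step 33, time=1.6500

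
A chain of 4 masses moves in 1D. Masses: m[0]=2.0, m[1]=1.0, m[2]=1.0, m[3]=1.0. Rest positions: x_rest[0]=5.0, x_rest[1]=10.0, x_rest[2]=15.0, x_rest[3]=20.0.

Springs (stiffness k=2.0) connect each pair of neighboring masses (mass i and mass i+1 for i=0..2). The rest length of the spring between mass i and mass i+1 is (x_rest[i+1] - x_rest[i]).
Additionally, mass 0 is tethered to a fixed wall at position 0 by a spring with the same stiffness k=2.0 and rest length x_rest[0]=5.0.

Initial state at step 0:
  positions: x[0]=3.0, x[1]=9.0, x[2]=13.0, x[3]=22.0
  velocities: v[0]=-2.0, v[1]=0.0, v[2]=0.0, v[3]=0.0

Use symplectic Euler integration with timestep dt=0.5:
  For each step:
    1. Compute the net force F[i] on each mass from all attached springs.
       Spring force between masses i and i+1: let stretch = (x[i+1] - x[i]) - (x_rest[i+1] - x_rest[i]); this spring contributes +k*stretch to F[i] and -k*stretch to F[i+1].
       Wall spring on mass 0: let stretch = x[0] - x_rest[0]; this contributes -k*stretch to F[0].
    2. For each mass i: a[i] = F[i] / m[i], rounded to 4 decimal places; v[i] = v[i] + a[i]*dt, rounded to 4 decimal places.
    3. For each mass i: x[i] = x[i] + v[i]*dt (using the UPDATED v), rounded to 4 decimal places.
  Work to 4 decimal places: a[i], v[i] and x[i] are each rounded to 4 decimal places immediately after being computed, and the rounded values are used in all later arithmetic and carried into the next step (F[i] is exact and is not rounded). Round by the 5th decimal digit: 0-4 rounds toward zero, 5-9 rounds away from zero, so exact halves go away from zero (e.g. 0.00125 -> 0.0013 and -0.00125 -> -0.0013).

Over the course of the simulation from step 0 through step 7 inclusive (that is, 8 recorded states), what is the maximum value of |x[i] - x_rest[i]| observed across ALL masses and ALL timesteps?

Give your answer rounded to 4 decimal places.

Answer: 3.2812

Derivation:
Step 0: x=[3.0000 9.0000 13.0000 22.0000] v=[-2.0000 0.0000 0.0000 0.0000]
Step 1: x=[2.7500 8.0000 15.5000 20.0000] v=[-0.5000 -2.0000 5.0000 -4.0000]
Step 2: x=[3.1250 8.1250 16.5000 18.2500] v=[0.7500 0.2500 2.0000 -3.5000]
Step 3: x=[3.9688 9.9375 14.1875 18.1250] v=[1.6875 3.6250 -4.6250 -0.2500]
Step 4: x=[5.3126 10.8907 11.7188 18.5313] v=[2.6875 1.9063 -4.9375 0.8125]
Step 5: x=[6.7228 9.4689 12.2423 18.0313] v=[2.8203 -2.8437 1.0469 -1.0000]
Step 6: x=[7.1388 8.0607 14.2736 17.1368] v=[0.8320 -2.8164 4.0625 -1.7890]
Step 7: x=[6.0006 9.2980 14.6300 17.3107] v=[-2.2765 2.4746 0.7128 0.3478]
Max displacement = 3.2812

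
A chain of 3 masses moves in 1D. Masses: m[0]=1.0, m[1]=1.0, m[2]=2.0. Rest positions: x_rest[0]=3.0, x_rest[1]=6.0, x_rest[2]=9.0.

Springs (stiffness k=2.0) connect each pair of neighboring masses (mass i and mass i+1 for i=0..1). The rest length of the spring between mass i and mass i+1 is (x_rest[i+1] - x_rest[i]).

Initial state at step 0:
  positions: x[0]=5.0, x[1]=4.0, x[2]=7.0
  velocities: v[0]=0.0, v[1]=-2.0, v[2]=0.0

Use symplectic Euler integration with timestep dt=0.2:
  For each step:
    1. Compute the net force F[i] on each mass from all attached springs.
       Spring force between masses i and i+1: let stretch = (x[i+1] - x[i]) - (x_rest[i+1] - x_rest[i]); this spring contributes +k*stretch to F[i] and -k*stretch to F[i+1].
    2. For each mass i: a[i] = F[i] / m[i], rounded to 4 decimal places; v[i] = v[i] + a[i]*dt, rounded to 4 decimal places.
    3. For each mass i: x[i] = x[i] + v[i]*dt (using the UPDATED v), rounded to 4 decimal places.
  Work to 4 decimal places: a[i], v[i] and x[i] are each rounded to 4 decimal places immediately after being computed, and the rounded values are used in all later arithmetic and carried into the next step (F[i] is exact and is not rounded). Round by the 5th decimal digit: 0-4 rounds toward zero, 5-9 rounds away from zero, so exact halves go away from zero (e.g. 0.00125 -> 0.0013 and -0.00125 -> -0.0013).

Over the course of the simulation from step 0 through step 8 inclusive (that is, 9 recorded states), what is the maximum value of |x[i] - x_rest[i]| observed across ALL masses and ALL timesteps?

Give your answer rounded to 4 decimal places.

Step 0: x=[5.0000 4.0000 7.0000] v=[0.0000 -2.0000 0.0000]
Step 1: x=[4.6800 3.9200 7.0000] v=[-1.6000 -0.4000 0.0000]
Step 2: x=[4.0592 4.1472 6.9968] v=[-3.1040 1.1360 -0.0160]
Step 3: x=[3.2054 4.5953 6.9996] v=[-4.2688 2.2406 0.0141]
Step 4: x=[2.2228 5.1246 7.0262] v=[-4.9128 2.6464 0.1332]
Step 5: x=[1.2324 5.5739 7.0968] v=[-4.9521 2.2463 0.3529]
Step 6: x=[0.3493 5.7977 7.2265] v=[-4.4155 1.1189 0.6483]
Step 7: x=[-0.3379 5.6999 7.4190] v=[-3.4361 -0.4889 0.9625]
Step 8: x=[-0.7821 5.2566 7.6627] v=[-2.2210 -2.2164 1.2187]
Max displacement = 3.7821

Answer: 3.7821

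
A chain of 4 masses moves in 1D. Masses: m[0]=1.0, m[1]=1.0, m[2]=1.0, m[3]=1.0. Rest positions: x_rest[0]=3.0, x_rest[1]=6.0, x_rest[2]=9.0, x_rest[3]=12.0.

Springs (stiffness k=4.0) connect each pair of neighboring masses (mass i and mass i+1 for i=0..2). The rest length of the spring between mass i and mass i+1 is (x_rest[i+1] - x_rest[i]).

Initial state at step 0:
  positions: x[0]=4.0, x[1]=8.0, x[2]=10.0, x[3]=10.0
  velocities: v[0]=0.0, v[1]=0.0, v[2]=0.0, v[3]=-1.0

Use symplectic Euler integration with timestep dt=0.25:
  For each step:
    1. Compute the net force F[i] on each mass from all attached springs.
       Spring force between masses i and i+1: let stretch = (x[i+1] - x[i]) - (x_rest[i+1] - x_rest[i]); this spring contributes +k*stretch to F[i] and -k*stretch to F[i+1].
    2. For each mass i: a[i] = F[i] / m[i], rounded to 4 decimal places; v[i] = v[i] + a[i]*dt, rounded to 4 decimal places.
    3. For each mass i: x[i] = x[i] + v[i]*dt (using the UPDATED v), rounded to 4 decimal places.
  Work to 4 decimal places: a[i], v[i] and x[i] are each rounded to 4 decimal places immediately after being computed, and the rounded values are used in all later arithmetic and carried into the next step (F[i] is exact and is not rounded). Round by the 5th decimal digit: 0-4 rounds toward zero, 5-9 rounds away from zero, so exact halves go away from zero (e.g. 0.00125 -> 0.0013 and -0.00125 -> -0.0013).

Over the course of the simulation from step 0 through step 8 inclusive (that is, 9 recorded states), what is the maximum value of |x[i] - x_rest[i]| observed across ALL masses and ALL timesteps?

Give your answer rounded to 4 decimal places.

Step 0: x=[4.0000 8.0000 10.0000 10.0000] v=[0.0000 0.0000 0.0000 -1.0000]
Step 1: x=[4.2500 7.5000 9.5000 10.5000] v=[1.0000 -2.0000 -2.0000 2.0000]
Step 2: x=[4.5625 6.6875 8.7500 11.5000] v=[1.2500 -3.2500 -3.0000 4.0000]
Step 3: x=[4.6563 5.8594 8.1719 12.5625] v=[0.3750 -3.3125 -2.3125 4.2500]
Step 4: x=[4.3008 5.3086 8.1133 13.2774] v=[-1.4219 -2.2031 -0.2344 2.8594]
Step 5: x=[3.4473 5.2071 8.6446 13.4512] v=[-3.4141 -0.4062 2.1250 0.6953]
Step 6: x=[2.2837 5.5250 9.5181 13.1734] v=[-4.6543 1.2715 3.4941 -1.1113]
Step 7: x=[1.1805 6.0308 10.3072 12.7318] v=[-4.4130 2.0233 3.1563 -1.7666]
Step 8: x=[0.5398 6.3932 10.6333 12.4340] v=[-2.5627 1.4494 1.3045 -1.1912]
Max displacement = 2.4602

Answer: 2.4602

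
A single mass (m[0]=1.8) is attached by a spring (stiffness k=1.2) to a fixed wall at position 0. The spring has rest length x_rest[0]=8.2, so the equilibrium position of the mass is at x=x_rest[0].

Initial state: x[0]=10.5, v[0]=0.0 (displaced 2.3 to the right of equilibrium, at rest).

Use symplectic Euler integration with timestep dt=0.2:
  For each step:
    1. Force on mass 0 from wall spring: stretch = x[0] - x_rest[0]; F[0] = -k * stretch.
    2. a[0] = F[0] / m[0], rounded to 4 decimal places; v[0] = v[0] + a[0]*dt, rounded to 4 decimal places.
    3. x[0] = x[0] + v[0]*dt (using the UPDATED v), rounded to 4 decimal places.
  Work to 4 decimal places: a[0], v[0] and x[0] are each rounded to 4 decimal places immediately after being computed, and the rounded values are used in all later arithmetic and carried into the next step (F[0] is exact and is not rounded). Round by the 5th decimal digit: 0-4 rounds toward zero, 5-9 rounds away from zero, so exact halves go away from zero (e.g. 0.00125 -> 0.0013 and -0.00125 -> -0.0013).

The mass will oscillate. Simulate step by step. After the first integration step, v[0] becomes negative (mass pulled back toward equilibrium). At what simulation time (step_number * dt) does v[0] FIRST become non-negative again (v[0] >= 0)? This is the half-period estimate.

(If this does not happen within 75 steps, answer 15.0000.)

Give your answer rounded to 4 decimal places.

Step 0: x=[10.5000] v=[0.0000]
Step 1: x=[10.4387] v=[-0.3067]
Step 2: x=[10.3177] v=[-0.6052]
Step 3: x=[10.1402] v=[-0.8876]
Step 4: x=[9.9109] v=[-1.1463]
Step 5: x=[9.6360] v=[-1.3744]
Step 6: x=[9.3228] v=[-1.5659]
Step 7: x=[8.9797] v=[-1.7156]
Step 8: x=[8.6158] v=[-1.8196]
Step 9: x=[8.2408] v=[-1.8750]
Step 10: x=[7.8647] v=[-1.8804]
Step 11: x=[7.4976] v=[-1.8357]
Step 12: x=[7.1492] v=[-1.7420]
Step 13: x=[6.8288] v=[-1.6019]
Step 14: x=[6.5450] v=[-1.4191]
Step 15: x=[6.3053] v=[-1.1984]
Step 16: x=[6.1161] v=[-0.9458]
Step 17: x=[5.9825] v=[-0.6679]
Step 18: x=[5.9081] v=[-0.3722]
Step 19: x=[5.8948] v=[-0.0666]
Step 20: x=[5.9430] v=[0.2408]
First v>=0 after going negative at step 20, time=4.0000

Answer: 4.0000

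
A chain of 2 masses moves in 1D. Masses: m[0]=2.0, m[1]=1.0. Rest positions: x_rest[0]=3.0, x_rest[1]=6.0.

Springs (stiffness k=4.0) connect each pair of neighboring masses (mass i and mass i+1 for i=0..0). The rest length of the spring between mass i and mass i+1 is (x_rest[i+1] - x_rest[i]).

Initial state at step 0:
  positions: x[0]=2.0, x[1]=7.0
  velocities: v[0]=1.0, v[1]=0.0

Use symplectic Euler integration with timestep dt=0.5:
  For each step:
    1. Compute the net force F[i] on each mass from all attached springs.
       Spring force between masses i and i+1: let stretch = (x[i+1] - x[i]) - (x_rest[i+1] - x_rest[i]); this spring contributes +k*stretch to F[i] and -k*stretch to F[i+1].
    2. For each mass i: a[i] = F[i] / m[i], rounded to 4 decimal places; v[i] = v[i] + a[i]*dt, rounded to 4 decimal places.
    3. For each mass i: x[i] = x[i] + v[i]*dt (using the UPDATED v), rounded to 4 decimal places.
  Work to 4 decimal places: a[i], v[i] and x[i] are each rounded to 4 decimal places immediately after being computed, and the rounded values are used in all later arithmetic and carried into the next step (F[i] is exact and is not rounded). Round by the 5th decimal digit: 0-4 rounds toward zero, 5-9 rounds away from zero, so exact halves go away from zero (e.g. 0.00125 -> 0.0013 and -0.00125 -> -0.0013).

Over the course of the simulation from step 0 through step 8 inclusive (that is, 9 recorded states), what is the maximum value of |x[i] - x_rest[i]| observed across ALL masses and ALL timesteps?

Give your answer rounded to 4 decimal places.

Step 0: x=[2.0000 7.0000] v=[1.0000 0.0000]
Step 1: x=[3.5000 5.0000] v=[3.0000 -4.0000]
Step 2: x=[4.2500 4.5000] v=[1.5000 -1.0000]
Step 3: x=[3.6250 6.7500] v=[-1.2500 4.5000]
Step 4: x=[3.0625 8.8750] v=[-1.1250 4.2500]
Step 5: x=[3.9063 8.1875] v=[1.6875 -1.3750]
Step 6: x=[5.3907 6.2188] v=[2.9687 -3.9374]
Step 7: x=[5.7891 6.4220] v=[0.7968 0.4064]
Step 8: x=[5.0040 8.9923] v=[-1.5703 5.1406]
Max displacement = 2.9923

Answer: 2.9923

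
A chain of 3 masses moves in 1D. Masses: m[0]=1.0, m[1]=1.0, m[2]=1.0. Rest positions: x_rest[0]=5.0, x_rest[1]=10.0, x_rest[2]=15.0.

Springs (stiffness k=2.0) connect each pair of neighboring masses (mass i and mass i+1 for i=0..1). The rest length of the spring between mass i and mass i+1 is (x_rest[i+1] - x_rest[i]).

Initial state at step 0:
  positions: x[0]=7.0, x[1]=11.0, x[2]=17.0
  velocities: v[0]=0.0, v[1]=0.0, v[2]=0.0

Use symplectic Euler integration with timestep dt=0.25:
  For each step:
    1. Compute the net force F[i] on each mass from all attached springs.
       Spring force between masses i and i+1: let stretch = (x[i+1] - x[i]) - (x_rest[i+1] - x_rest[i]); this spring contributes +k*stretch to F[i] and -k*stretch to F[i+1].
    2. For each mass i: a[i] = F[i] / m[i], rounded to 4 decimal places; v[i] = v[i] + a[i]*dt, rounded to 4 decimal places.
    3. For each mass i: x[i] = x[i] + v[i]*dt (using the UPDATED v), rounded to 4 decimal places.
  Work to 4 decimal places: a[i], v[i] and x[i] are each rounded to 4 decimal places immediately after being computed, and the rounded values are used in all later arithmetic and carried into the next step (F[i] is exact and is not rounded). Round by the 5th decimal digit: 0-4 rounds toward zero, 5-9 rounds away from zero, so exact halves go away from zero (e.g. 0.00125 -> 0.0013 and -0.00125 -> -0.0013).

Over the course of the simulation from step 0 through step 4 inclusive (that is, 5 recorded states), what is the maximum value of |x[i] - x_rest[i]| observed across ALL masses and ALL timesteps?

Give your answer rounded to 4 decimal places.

Step 0: x=[7.0000 11.0000 17.0000] v=[0.0000 0.0000 0.0000]
Step 1: x=[6.8750 11.2500 16.8750] v=[-0.5000 1.0000 -0.5000]
Step 2: x=[6.6719 11.6563 16.6719] v=[-0.8125 1.6250 -0.8125]
Step 3: x=[6.4668 12.0665 16.4668] v=[-0.8203 1.6406 -0.8203]
Step 4: x=[6.3367 12.3267 16.3367] v=[-0.5205 1.0409 -0.5205]
Max displacement = 2.3267

Answer: 2.3267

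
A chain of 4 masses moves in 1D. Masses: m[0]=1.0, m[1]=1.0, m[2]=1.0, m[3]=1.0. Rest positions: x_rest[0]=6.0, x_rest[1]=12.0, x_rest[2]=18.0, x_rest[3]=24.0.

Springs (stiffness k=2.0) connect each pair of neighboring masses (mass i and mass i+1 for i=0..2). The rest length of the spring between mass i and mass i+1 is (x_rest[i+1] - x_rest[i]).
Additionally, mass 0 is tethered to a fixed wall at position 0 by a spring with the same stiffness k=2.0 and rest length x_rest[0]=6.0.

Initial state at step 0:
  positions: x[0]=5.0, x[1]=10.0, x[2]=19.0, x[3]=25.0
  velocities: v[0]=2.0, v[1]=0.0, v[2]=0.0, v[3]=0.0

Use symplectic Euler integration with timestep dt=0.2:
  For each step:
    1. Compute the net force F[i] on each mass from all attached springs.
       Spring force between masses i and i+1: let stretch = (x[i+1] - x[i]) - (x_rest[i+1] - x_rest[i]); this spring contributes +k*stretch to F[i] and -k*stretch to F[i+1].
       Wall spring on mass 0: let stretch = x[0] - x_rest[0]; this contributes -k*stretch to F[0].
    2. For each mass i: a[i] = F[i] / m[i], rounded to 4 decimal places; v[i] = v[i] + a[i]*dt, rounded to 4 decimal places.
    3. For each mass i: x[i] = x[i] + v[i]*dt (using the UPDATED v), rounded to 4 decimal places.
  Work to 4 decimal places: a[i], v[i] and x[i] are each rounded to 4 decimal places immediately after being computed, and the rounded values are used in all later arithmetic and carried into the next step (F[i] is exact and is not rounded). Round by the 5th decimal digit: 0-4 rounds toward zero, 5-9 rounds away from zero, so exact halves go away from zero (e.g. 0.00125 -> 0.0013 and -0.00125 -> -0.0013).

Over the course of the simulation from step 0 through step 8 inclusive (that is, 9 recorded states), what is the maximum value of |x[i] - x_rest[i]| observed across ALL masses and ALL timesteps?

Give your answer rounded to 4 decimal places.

Answer: 2.0109

Derivation:
Step 0: x=[5.0000 10.0000 19.0000 25.0000] v=[2.0000 0.0000 0.0000 0.0000]
Step 1: x=[5.4000 10.3200 18.7600 25.0000] v=[2.0000 1.6000 -1.2000 0.0000]
Step 2: x=[5.7616 10.9216 18.3440 24.9808] v=[1.8080 3.0080 -2.0800 -0.0960]
Step 3: x=[6.0751 11.7042 17.8652 24.9107] v=[1.5674 3.9130 -2.3942 -0.3507]
Step 4: x=[6.3529 12.5294 17.4571 24.7569] v=[1.3890 4.1258 -2.0404 -0.7689]
Step 5: x=[6.6166 13.2547 17.2388 24.4991] v=[1.3184 3.6263 -1.0916 -1.2888]
Step 6: x=[6.8820 13.7676 17.2826 24.1405] v=[1.3270 2.5647 0.2189 -1.7929]
Step 7: x=[7.1477 14.0109 17.5938 23.7133] v=[1.3284 1.2165 1.5561 -2.1361]
Step 8: x=[7.3906 13.9918 18.1079 23.2765] v=[1.2146 -0.0956 2.5707 -2.1839]
Max displacement = 2.0109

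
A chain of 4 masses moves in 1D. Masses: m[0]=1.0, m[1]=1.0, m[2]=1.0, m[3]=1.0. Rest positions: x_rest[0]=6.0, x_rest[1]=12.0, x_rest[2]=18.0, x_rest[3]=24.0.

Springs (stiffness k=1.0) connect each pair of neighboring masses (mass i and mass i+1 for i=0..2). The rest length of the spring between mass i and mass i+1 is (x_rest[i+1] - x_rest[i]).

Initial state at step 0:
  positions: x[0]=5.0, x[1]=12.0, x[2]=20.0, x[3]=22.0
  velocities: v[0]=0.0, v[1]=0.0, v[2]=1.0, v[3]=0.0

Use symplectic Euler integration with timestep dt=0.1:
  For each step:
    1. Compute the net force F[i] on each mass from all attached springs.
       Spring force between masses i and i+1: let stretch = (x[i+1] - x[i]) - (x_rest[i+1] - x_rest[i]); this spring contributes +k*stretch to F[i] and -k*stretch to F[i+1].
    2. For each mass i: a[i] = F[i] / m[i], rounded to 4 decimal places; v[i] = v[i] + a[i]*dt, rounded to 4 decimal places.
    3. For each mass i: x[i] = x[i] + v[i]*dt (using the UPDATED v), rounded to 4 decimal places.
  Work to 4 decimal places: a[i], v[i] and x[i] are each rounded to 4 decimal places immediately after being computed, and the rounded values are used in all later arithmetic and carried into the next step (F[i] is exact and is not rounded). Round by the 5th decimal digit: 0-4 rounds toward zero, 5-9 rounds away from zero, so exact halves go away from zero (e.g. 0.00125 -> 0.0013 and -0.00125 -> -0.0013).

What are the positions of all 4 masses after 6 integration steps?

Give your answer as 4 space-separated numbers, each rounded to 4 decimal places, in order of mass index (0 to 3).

Answer: 5.2100 12.1964 19.3880 22.8056

Derivation:
Step 0: x=[5.0000 12.0000 20.0000 22.0000] v=[0.0000 0.0000 1.0000 0.0000]
Step 1: x=[5.0100 12.0100 20.0400 22.0400] v=[0.1000 0.1000 0.4000 0.4000]
Step 2: x=[5.0300 12.0303 20.0197 22.1200] v=[0.2000 0.2030 -0.2030 0.8000]
Step 3: x=[5.0600 12.0605 19.9405 22.2390] v=[0.3000 0.3019 -0.7919 1.1900]
Step 4: x=[5.1000 12.0995 19.8055 22.3950] v=[0.4001 0.3899 -1.3501 1.5602]
Step 5: x=[5.1500 12.1456 19.6193 22.5851] v=[0.5001 0.4606 -1.8618 1.9013]
Step 6: x=[5.2100 12.1964 19.3880 22.8056] v=[0.5997 0.5084 -2.3126 2.2047]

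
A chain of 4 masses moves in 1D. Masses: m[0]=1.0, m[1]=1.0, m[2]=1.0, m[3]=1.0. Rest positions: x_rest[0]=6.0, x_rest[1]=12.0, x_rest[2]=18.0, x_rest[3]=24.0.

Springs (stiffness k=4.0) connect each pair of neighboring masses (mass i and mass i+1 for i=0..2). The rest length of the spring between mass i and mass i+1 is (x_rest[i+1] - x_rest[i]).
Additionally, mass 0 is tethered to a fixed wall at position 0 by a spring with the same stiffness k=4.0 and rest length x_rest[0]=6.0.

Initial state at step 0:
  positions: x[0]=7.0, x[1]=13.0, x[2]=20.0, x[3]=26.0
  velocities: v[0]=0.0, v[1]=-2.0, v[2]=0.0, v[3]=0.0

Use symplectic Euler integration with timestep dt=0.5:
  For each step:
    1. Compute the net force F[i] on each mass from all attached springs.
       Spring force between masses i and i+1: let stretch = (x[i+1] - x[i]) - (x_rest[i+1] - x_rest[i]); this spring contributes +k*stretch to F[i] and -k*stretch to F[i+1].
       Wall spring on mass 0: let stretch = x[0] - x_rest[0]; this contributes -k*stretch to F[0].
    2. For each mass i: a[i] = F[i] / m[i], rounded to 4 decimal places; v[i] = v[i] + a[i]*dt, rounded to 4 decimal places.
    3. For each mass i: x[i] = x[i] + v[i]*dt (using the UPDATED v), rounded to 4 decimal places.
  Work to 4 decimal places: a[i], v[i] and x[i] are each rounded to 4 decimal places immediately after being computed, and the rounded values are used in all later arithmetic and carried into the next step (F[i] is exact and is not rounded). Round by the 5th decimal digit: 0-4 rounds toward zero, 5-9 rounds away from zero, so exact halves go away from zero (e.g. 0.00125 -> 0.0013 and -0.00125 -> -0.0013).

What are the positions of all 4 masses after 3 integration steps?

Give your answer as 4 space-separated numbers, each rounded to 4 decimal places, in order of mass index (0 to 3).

Step 0: x=[7.0000 13.0000 20.0000 26.0000] v=[0.0000 -2.0000 0.0000 0.0000]
Step 1: x=[6.0000 13.0000 19.0000 26.0000] v=[-2.0000 0.0000 -2.0000 0.0000]
Step 2: x=[6.0000 12.0000 19.0000 25.0000] v=[0.0000 -2.0000 0.0000 -2.0000]
Step 3: x=[6.0000 12.0000 18.0000 24.0000] v=[0.0000 0.0000 -2.0000 -2.0000]

Answer: 6.0000 12.0000 18.0000 24.0000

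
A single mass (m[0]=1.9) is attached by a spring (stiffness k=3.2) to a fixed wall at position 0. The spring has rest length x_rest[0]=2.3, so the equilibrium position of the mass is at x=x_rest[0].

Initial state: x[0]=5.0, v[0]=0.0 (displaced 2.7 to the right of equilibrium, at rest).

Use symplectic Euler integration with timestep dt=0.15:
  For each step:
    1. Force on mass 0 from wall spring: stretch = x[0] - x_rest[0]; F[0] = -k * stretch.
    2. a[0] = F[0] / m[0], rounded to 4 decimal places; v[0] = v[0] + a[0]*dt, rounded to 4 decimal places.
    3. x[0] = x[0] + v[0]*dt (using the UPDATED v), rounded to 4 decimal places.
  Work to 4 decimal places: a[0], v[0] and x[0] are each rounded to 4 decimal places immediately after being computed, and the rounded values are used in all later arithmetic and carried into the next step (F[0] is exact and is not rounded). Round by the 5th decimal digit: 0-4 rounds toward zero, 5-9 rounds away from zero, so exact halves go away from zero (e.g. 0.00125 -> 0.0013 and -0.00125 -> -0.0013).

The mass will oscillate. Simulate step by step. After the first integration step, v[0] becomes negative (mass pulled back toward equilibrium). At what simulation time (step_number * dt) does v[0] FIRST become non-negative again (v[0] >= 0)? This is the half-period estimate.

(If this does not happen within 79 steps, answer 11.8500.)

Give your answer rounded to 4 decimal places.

Answer: 2.5500

Derivation:
Step 0: x=[5.0000] v=[0.0000]
Step 1: x=[4.8977] v=[-0.6821]
Step 2: x=[4.6969] v=[-1.3384]
Step 3: x=[4.4053] v=[-1.9439]
Step 4: x=[4.0339] v=[-2.4758]
Step 5: x=[3.5968] v=[-2.9138]
Step 6: x=[3.1106] v=[-3.2414]
Step 7: x=[2.5937] v=[-3.4462]
Step 8: x=[2.0656] v=[-3.5204]
Step 9: x=[1.5464] v=[-3.4612]
Step 10: x=[1.0558] v=[-3.2708]
Step 11: x=[0.6123] v=[-2.9565]
Step 12: x=[0.2328] v=[-2.5301]
Step 13: x=[-0.0684] v=[-2.0079]
Step 14: x=[-0.2798] v=[-1.4096]
Step 15: x=[-0.3935] v=[-0.7579]
Step 16: x=[-0.4051] v=[-0.0774]
Step 17: x=[-0.3142] v=[0.6060]
First v>=0 after going negative at step 17, time=2.5500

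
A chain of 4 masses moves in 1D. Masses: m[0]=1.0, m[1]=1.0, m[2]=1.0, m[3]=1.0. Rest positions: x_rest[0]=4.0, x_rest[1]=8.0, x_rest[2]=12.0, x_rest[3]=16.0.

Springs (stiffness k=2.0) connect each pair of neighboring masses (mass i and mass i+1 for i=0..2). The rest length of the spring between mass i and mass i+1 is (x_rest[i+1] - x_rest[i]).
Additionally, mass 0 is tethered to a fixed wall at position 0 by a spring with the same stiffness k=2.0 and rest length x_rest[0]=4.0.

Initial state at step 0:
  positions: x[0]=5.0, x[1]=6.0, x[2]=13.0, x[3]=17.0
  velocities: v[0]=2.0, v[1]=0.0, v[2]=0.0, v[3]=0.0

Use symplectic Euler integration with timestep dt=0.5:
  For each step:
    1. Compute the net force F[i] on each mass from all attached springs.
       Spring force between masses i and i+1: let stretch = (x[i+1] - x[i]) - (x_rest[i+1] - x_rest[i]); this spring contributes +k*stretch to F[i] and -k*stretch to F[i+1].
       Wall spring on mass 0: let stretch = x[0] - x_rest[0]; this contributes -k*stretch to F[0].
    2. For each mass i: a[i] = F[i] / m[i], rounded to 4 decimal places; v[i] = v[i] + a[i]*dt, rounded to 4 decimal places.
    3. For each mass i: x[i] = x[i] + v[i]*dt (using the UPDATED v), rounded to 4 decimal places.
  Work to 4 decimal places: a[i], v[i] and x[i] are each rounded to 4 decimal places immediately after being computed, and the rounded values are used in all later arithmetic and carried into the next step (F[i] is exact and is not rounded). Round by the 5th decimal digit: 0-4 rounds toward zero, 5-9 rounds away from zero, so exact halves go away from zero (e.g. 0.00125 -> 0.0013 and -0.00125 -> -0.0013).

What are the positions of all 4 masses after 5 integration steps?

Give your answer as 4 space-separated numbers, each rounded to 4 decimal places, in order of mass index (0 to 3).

Answer: 4.9688 8.5313 12.1250 16.7500

Derivation:
Step 0: x=[5.0000 6.0000 13.0000 17.0000] v=[2.0000 0.0000 0.0000 0.0000]
Step 1: x=[4.0000 9.0000 11.5000 17.0000] v=[-2.0000 6.0000 -3.0000 0.0000]
Step 2: x=[3.5000 10.7500 11.5000 16.2500] v=[-1.0000 3.5000 0.0000 -1.5000]
Step 3: x=[4.8750 9.2500 13.5000 15.1250] v=[2.7500 -3.0000 4.0000 -2.2500]
Step 4: x=[6.0000 7.6875 14.1875 15.1875] v=[2.2500 -3.1250 1.3750 0.1250]
Step 5: x=[4.9688 8.5313 12.1250 16.7500] v=[-2.0625 1.6875 -4.1250 3.1250]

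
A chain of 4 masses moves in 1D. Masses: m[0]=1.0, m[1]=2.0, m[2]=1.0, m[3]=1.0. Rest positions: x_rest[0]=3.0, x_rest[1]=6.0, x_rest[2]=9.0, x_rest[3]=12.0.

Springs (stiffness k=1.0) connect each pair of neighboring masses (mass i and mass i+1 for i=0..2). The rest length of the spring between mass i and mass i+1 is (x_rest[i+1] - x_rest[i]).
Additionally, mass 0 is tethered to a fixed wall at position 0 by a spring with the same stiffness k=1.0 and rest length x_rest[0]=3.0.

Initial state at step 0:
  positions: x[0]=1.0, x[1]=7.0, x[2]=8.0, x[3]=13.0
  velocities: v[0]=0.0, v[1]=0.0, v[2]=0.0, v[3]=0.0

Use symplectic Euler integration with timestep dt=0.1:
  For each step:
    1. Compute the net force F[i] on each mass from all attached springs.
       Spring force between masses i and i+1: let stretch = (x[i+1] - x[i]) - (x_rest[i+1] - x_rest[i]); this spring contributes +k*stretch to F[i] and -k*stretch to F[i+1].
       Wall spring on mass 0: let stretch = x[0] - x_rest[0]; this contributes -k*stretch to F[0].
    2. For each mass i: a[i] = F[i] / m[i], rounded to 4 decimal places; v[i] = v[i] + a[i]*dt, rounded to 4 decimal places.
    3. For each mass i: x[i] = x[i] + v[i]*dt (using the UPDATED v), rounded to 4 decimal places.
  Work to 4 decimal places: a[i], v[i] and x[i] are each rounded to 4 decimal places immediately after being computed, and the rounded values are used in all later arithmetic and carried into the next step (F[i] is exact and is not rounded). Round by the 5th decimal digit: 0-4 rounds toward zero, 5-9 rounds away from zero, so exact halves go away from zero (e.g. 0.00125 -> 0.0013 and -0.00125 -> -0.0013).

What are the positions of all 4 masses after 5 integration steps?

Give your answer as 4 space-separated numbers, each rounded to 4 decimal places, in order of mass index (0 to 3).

Step 0: x=[1.0000 7.0000 8.0000 13.0000] v=[0.0000 0.0000 0.0000 0.0000]
Step 1: x=[1.0500 6.9750 8.0400 12.9800] v=[0.5000 -0.2500 0.4000 -0.2000]
Step 2: x=[1.1488 6.9257 8.1188 12.9406] v=[0.9875 -0.4930 0.7875 -0.3940]
Step 3: x=[1.2938 6.8535 8.2338 12.8830] v=[1.4503 -0.7222 1.1504 -0.5762]
Step 4: x=[1.4815 6.7604 8.3815 12.8089] v=[1.8769 -0.9312 1.4773 -0.7411]
Step 5: x=[1.7072 6.6490 8.5573 12.7205] v=[2.2566 -1.1141 1.7579 -0.8838]

Answer: 1.7072 6.6490 8.5573 12.7205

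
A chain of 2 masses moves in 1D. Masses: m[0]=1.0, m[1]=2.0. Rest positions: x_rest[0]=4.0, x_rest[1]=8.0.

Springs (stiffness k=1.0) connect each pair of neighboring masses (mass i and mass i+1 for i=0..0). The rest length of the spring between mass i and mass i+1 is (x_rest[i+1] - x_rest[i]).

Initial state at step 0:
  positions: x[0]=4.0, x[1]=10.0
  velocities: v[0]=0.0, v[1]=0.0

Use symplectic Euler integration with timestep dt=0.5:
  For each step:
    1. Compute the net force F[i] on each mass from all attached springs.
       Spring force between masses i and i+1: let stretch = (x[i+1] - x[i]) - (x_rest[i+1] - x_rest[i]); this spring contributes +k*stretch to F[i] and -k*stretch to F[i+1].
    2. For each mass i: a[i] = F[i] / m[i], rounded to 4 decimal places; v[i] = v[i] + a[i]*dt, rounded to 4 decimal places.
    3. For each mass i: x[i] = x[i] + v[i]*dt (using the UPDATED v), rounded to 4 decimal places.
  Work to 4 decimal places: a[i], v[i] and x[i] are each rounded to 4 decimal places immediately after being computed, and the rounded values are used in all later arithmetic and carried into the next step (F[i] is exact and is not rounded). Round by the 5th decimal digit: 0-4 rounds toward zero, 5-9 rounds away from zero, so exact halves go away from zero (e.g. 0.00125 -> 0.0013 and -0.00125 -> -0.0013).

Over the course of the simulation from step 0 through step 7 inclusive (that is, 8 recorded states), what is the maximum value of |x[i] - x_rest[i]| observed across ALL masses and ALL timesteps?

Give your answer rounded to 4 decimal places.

Answer: 2.6790

Derivation:
Step 0: x=[4.0000 10.0000] v=[0.0000 0.0000]
Step 1: x=[4.5000 9.7500] v=[1.0000 -0.5000]
Step 2: x=[5.3125 9.3438] v=[1.6250 -0.8125]
Step 3: x=[6.1329 8.9336] v=[1.6407 -0.8204]
Step 4: x=[6.6535 8.6733] v=[1.0411 -0.5206]
Step 5: x=[6.6790 8.6605] v=[0.0510 -0.0256]
Step 6: x=[6.1999 8.9001] v=[-0.9583 0.4791]
Step 7: x=[5.3958 9.3022] v=[-1.6082 0.8041]
Max displacement = 2.6790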